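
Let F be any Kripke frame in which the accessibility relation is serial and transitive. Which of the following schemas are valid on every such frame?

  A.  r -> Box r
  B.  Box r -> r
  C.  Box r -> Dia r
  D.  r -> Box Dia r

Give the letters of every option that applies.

(A) r -> Box r is valid only on frames where every R-edge is a self-loop. Such an R need not be a subset of the identity — not valid.
(B) Box r -> r (axiom T) characterises the reflexive frames. Such an R need not be reflexive — not valid.
(C) Box r -> Dia r is axiom D, which corresponds to seriality. Every such R is serial — valid.
(D) axiom B: valid iff R is symmetric. Such an R need not be symmetric — not valid.

C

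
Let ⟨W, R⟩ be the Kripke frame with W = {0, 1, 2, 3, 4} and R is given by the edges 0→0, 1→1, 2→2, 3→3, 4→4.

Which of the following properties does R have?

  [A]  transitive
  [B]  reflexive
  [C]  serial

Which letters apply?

(A) transitive: R is closed under composition.
(B) reflexive: each world relates to itself.
(C) serial: every world has an R-successor.

A, B, C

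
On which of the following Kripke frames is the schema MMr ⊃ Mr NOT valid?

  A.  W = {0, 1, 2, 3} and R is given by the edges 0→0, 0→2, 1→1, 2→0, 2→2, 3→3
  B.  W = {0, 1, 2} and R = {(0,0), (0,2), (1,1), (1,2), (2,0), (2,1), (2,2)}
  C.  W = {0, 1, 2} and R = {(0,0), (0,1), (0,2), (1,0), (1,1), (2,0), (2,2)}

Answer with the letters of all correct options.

B, C

The schema MMr ⊃ Mr is the dual of axiom 4; it is valid on a frame iff R is transitive.
(A) R is transitive (R is closed under composition), so the schema is valid here.
(B) R is not transitive (0 R 2 and 2 R 1 but not 0 R 1), so the schema fails here.
(C) R is not transitive (1 R 0 and 0 R 2 but not 1 R 2), so the schema fails here.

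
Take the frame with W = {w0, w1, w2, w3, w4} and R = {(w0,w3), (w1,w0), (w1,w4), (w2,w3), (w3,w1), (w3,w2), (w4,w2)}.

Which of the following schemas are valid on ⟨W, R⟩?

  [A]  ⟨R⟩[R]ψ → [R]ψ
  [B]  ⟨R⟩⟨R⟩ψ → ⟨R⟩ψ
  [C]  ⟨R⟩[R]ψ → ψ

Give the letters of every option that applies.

none

R is not symmetric: w0 R w3 but not w3 R w0.
R is not transitive: w0 R w3 and w3 R w1 but not w0 R w1.
R is not euclidean: w1 R w0 and w1 R w4 but not w0 R w4.
(A) ⟨R⟩[R]ψ → [R]ψ (the dual of axiom 5) characterises the euclidean frames. R is not euclidean — not valid.
(B) ⟨R⟩⟨R⟩ψ → ⟨R⟩ψ is the dual of axiom 4; it is valid on a frame exactly when R is transitive. R is not transitive, so not valid.
(C) ⟨R⟩[R]ψ → ψ (the dual of axiom B) characterises the symmetric frames. R is not symmetric — not valid.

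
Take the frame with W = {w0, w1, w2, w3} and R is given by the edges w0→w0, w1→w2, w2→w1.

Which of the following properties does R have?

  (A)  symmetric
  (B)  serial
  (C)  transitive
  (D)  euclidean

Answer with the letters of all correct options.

(A) symmetric: every R-edge is matched by its reverse.
(B) not serial: w3 has no R-successor.
(C) not transitive: w1 R w2 and w2 R w1 but not w1 R w1.
(D) not euclidean: w1 R w2 and w1 R w2 but not w2 R w2.

A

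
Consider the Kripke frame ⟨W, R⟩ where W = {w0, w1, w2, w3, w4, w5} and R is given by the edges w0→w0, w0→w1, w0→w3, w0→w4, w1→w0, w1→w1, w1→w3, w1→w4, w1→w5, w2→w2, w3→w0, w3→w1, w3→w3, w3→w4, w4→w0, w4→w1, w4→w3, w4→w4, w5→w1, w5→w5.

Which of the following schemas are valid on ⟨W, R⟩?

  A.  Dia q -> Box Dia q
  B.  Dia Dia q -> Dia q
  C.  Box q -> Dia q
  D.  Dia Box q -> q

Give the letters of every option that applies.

C, D

R is symmetric: every R-edge is matched by its reverse.
R is not transitive: w0 R w1 and w1 R w5 but not w0 R w5.
R is not euclidean: w1 R w0 and w1 R w5 but not w0 R w5.
R is serial: every world has an R-successor.
(A) Dia q -> Box Dia q (axiom 5) characterises the euclidean frames. R is not euclidean — not valid.
(B) the dual of axiom 4: valid iff R is transitive. R is not transitive — not valid.
(C) Box q -> Dia q is axiom D, which corresponds to seriality. R is serial — valid.
(D) Dia Box q -> q is the dual of axiom B; it is valid on a frame exactly when R is symmetric. R is symmetric, so valid.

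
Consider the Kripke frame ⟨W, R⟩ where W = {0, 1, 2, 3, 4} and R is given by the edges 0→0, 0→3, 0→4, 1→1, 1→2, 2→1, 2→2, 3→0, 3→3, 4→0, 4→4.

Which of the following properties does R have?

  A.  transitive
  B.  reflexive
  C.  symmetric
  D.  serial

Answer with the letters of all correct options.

(A) not transitive: 3 R 0 and 0 R 4 but not 3 R 4.
(B) reflexive: each world relates to itself.
(C) symmetric: every R-edge is matched by its reverse.
(D) serial: every world has an R-successor.

B, C, D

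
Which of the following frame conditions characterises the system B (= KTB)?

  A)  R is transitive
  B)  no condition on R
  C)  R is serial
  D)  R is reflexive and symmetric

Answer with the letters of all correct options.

D

(A) this class determines K4, not B (= KTB).
(B) this class determines K, not B (= KTB).
(C) this class determines D, not B (= KTB).
(D) B (= KTB) is sound and complete for exactly this class.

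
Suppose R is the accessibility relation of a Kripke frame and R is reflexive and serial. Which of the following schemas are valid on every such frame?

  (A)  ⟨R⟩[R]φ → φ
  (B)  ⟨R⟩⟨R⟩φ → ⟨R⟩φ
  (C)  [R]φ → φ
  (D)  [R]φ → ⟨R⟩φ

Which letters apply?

(A) ⟨R⟩[R]φ → φ is the dual of axiom B; it is valid on a frame exactly when R is symmetric. Such an R need not be symmetric, so not valid.
(B) the dual of axiom 4: valid iff R is transitive. Such an R need not be transitive — not valid.
(C) [R]φ → φ is axiom T, which corresponds to reflexivity. Every such R is reflexive — valid.
(D) [R]φ → ⟨R⟩φ is axiom D; it is valid on a frame exactly when R is serial. Every such R is serial, so valid.

C, D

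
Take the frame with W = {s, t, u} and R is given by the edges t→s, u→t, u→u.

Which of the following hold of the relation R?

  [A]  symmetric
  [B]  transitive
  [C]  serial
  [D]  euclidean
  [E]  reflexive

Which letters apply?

none

(A) not symmetric: t R s but not s R t.
(B) not transitive: u R t and t R s but not u R s.
(C) not serial: s has no R-successor.
(D) not euclidean: u R t and u R u but not t R u.
(E) not reflexive: not s R s.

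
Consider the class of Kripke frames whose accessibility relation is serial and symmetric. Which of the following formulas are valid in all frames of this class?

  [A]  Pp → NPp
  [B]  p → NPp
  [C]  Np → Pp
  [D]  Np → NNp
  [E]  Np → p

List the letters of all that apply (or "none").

B, C

(A) Pp → NPp is axiom 5, which corresponds to the euclidean property. Such an R need not be euclidean — not valid.
(B) p → NPp is axiom B; it is valid on a frame exactly when R is symmetric. Every such R is symmetric, so valid.
(C) axiom D: valid iff R is serial. Every such R is serial — valid.
(D) Np → NNp (axiom 4) characterises the transitive frames. Such an R need not be transitive — not valid.
(E) Np → p is axiom T; it is valid on a frame exactly when R is reflexive. Such an R need not be reflexive, so not valid.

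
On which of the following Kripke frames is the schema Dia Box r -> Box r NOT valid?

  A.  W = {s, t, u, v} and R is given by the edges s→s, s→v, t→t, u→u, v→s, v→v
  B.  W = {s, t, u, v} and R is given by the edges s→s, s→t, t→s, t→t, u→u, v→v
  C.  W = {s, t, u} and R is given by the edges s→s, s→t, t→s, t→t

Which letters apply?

none

The schema Dia Box r -> Box r is the dual of axiom 5; it is valid on a frame iff R is euclidean.
(A) R is euclidean (any two R-successors of the same world are R-related), so the schema is valid here.
(B) R is euclidean (any two R-successors of the same world are R-related), so the schema is valid here.
(C) R is euclidean (any two R-successors of the same world are R-related), so the schema is valid here.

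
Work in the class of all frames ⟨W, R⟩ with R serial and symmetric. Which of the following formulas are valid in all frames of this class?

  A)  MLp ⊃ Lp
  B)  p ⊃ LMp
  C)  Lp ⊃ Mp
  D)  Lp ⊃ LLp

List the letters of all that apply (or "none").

B, C

(A) MLp ⊃ Lp (the dual of axiom 5) characterises the euclidean frames. Such an R need not be euclidean — not valid.
(B) axiom B: valid iff R is symmetric. Every such R is symmetric — valid.
(C) Lp ⊃ Mp is axiom D, which corresponds to seriality. Every such R is serial — valid.
(D) Lp ⊃ LLp (axiom 4) characterises the transitive frames. Such an R need not be transitive — not valid.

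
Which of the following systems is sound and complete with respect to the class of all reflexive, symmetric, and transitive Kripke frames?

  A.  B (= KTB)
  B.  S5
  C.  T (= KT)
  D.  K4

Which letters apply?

(A) B (= KTB) is determined by the class of reflexive and symmetric frames.
(B) S5 is determined by exactly this class.
(C) T (= KT) is determined by the class of reflexive frames.
(D) K4 is determined by the class of transitive frames.

B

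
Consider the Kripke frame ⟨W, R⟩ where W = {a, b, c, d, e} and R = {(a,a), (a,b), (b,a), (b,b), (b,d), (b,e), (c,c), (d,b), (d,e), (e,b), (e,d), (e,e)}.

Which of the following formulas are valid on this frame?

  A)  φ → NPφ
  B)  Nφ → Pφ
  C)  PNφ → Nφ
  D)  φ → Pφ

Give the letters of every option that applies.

R is not reflexive: not d R d.
R is symmetric: every R-edge is matched by its reverse.
R is not euclidean: b R a and b R d but not a R d.
R is serial: every world has an R-successor.
(A) axiom B: valid iff R is symmetric. R is symmetric — valid.
(B) Nφ → Pφ (axiom D) characterises the serial frames. R is serial — valid.
(C) the dual of axiom 5: valid iff R is euclidean. R is not euclidean — not valid.
(D) φ → Pφ is the dual of axiom T; it is valid on a frame exactly when R is reflexive. R is not reflexive, so not valid.

A, B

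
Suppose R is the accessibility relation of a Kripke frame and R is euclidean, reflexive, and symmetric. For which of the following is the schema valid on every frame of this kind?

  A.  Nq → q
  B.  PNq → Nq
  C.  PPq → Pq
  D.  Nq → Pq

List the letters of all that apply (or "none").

A relation that is euclidean, reflexive, and symmetric is also serial and transitive.
(A) Nq → q is axiom T; it is valid on a frame exactly when R is reflexive. Every such R is reflexive, so valid.
(B) the dual of axiom 5: valid iff R is euclidean. Every such R is euclidean — valid.
(C) PPq → Pq (the dual of axiom 4) characterises the transitive frames. Every such R is transitive — valid.
(D) Nq → Pq is axiom D; it is valid on a frame exactly when R is serial. Every such R is serial, so valid.

A, B, C, D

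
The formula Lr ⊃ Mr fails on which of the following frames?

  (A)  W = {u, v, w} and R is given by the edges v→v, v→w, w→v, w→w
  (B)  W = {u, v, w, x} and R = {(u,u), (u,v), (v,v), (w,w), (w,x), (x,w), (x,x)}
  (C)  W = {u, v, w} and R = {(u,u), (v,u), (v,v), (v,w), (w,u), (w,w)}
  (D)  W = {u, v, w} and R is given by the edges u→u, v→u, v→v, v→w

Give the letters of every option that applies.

The schema Lr ⊃ Mr is axiom D; it is valid on a frame iff R is serial.
(A) R is not serial (u has no R-successor), so the schema fails here.
(B) R is serial (every world has an R-successor), so the schema is valid here.
(C) R is serial (every world has an R-successor), so the schema is valid here.
(D) R is not serial (w has no R-successor), so the schema fails here.

A, D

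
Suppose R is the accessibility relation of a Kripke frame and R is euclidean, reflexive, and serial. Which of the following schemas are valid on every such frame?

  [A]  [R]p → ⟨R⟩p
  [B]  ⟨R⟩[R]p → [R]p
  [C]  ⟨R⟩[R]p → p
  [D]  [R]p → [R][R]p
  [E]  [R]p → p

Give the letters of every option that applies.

A relation that is euclidean, reflexive, and serial is also symmetric and transitive.
(A) [R]p → ⟨R⟩p (axiom D) characterises the serial frames. Every such R is serial — valid.
(B) the dual of axiom 5: valid iff R is euclidean. Every such R is euclidean — valid.
(C) ⟨R⟩[R]p → p is the dual of axiom B, which corresponds to symmetry. Every such R is symmetric — valid.
(D) axiom 4: valid iff R is transitive. Every such R is transitive — valid.
(E) [R]p → p is axiom T; it is valid on a frame exactly when R is reflexive. Every such R is reflexive, so valid.

A, B, C, D, E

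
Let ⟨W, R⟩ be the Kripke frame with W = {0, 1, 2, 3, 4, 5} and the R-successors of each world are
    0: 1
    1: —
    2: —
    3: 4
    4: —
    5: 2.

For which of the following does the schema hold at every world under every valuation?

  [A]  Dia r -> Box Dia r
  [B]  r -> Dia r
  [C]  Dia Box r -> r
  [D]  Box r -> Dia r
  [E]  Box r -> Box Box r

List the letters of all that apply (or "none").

E

R is not reflexive: not 0 R 0.
R is not symmetric: 0 R 1 but not 1 R 0.
R is transitive: R is closed under composition.
R is not euclidean: 0 R 1 and 0 R 1 but not 1 R 1.
R is not serial: 1 has no R-successor.
(A) Dia r -> Box Dia r is axiom 5, which corresponds to the euclidean property. R is not euclidean — not valid.
(B) r -> Dia r is the dual of axiom T, which corresponds to reflexivity. R is not reflexive — not valid.
(C) Dia Box r -> r is the dual of axiom B; it is valid on a frame exactly when R is symmetric. R is not symmetric, so not valid.
(D) Box r -> Dia r is axiom D; it is valid on a frame exactly when R is serial. R is not serial, so not valid.
(E) Box r -> Box Box r is axiom 4, which corresponds to transitivity. R is transitive — valid.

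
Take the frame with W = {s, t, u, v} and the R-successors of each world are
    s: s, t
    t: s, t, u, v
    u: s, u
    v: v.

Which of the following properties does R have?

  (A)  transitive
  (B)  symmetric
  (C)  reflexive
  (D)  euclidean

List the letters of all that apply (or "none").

(A) not transitive: s R t and t R u but not s R u.
(B) not symmetric: t R u but not u R t.
(C) reflexive: each world relates to itself.
(D) not euclidean: t R s and t R u but not s R u.

C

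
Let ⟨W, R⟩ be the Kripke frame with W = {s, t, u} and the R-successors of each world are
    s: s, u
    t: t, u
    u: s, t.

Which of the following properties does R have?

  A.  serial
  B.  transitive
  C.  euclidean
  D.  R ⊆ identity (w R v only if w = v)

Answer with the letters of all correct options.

A

(A) serial: every world has an R-successor.
(B) not transitive: s R u and u R t but not s R t.
(C) not euclidean: u R s and u R t but not s R t.
(D) not ⊆ identity: s R u with s ≠ u.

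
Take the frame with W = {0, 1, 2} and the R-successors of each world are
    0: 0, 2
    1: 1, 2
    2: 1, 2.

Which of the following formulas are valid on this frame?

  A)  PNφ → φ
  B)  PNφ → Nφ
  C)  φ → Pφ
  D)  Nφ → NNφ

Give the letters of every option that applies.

R is reflexive: each world relates to itself.
R is not symmetric: 0 R 2 but not 2 R 0.
R is not transitive: 0 R 2 and 2 R 1 but not 0 R 1.
R is not euclidean: 0 R 2 and 0 R 0 but not 2 R 0.
(A) PNφ → φ is the dual of axiom B; it is valid on a frame exactly when R is symmetric. R is not symmetric, so not valid.
(B) PNφ → Nφ is the dual of axiom 5; it is valid on a frame exactly when R is euclidean. R is not euclidean, so not valid.
(C) φ → Pφ (the dual of axiom T) characterises the reflexive frames. R is reflexive — valid.
(D) Nφ → NNφ is axiom 4, which corresponds to transitivity. R is not transitive — not valid.

C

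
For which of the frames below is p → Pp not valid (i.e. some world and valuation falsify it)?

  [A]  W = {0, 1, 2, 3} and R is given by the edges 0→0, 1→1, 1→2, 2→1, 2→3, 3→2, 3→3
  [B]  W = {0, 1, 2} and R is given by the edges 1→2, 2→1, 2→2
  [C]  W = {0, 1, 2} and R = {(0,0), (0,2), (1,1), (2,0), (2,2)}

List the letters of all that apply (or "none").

A, B

The schema p → Pp is the dual of axiom T; it is valid on a frame iff R is reflexive.
(A) R is not reflexive (not 2 R 2), so the schema fails here.
(B) R is not reflexive (not 0 R 0), so the schema fails here.
(C) R is reflexive (each world relates to itself), so the schema is valid here.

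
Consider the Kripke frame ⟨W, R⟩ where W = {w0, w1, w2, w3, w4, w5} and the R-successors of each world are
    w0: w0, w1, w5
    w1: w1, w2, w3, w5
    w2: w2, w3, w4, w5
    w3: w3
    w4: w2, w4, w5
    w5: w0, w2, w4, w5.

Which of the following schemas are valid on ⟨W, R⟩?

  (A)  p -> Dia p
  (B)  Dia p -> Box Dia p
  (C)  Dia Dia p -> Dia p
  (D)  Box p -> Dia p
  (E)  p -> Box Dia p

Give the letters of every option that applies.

R is reflexive: each world relates to itself.
R is not symmetric: w0 R w1 but not w1 R w0.
R is not transitive: w0 R w1 and w1 R w2 but not w0 R w2.
R is not euclidean: w0 R w1 and w0 R w0 but not w1 R w0.
R is serial: every world has an R-successor.
(A) p -> Dia p (the dual of axiom T) characterises the reflexive frames. R is reflexive — valid.
(B) axiom 5: valid iff R is euclidean. R is not euclidean — not valid.
(C) Dia Dia p -> Dia p is the dual of axiom 4; it is valid on a frame exactly when R is transitive. R is not transitive, so not valid.
(D) Box p -> Dia p is axiom D, which corresponds to seriality. R is serial — valid.
(E) p -> Box Dia p is axiom B, which corresponds to symmetry. R is not symmetric — not valid.

A, D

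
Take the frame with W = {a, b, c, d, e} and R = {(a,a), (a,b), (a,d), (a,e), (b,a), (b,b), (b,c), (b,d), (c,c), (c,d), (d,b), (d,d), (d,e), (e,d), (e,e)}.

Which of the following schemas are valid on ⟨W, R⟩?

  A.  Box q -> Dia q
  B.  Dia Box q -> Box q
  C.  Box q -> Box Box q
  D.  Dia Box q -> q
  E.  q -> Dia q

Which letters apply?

R is reflexive: each world relates to itself.
R is not symmetric: a R d but not d R a.
R is not transitive: a R b and b R c but not a R c.
R is not euclidean: a R b and a R e but not b R e.
R is serial: every world has an R-successor.
(A) Box q -> Dia q is axiom D; it is valid on a frame exactly when R is serial. R is serial, so valid.
(B) the dual of axiom 5: valid iff R is euclidean. R is not euclidean — not valid.
(C) Box q -> Box Box q is axiom 4, which corresponds to transitivity. R is not transitive — not valid.
(D) the dual of axiom B: valid iff R is symmetric. R is not symmetric — not valid.
(E) q -> Dia q (the dual of axiom T) characterises the reflexive frames. R is reflexive — valid.

A, E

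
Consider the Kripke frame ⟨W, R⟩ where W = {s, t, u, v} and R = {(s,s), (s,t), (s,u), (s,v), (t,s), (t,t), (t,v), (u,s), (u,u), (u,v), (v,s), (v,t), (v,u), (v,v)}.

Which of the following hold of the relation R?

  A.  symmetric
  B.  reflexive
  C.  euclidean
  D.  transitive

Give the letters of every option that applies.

(A) symmetric: every R-edge is matched by its reverse.
(B) reflexive: each world relates to itself.
(C) not euclidean: s R t and s R u but not t R u.
(D) not transitive: t R s and s R u but not t R u.

A, B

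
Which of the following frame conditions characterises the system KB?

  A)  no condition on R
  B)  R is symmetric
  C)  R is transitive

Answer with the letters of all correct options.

(A) this class determines K, not KB.
(B) KB is sound and complete for exactly this class.
(C) this class determines K4, not KB.

B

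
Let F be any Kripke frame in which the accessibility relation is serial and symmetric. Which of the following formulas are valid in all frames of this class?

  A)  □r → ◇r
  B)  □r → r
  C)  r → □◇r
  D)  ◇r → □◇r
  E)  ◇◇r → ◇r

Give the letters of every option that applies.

A, C

(A) □r → ◇r is axiom D, which corresponds to seriality. Every such R is serial — valid.
(B) □r → r is axiom T; it is valid on a frame exactly when R is reflexive. Such an R need not be reflexive, so not valid.
(C) r → □◇r is axiom B; it is valid on a frame exactly when R is symmetric. Every such R is symmetric, so valid.
(D) ◇r → □◇r is axiom 5, which corresponds to the euclidean property. Such an R need not be euclidean — not valid.
(E) ◇◇r → ◇r is the dual of axiom 4; it is valid on a frame exactly when R is transitive. Such an R need not be transitive, so not valid.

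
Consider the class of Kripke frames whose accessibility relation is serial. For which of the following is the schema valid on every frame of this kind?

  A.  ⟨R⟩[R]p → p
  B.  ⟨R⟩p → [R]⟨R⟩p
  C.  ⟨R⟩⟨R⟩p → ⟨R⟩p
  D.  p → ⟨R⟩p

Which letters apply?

none

(A) ⟨R⟩[R]p → p (the dual of axiom B) characterises the symmetric frames. Such an R need not be symmetric — not valid.
(B) axiom 5: valid iff R is euclidean. Such an R need not be euclidean — not valid.
(C) ⟨R⟩⟨R⟩p → ⟨R⟩p is the dual of axiom 4; it is valid on a frame exactly when R is transitive. Such an R need not be transitive, so not valid.
(D) p → ⟨R⟩p is the dual of axiom T; it is valid on a frame exactly when R is reflexive. Such an R need not be reflexive, so not valid.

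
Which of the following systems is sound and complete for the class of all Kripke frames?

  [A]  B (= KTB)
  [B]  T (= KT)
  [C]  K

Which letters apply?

C

(A) B (= KTB) is determined by the class of reflexive and symmetric frames.
(B) T (= KT) is determined by the class of reflexive frames.
(C) K is determined by exactly this class.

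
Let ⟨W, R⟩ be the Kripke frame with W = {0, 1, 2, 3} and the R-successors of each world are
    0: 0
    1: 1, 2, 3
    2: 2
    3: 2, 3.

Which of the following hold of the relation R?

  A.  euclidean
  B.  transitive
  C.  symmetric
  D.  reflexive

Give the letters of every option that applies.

(A) not euclidean: 1 R 2 and 1 R 1 but not 2 R 1.
(B) transitive: R is closed under composition.
(C) not symmetric: 1 R 2 but not 2 R 1.
(D) reflexive: each world relates to itself.

B, D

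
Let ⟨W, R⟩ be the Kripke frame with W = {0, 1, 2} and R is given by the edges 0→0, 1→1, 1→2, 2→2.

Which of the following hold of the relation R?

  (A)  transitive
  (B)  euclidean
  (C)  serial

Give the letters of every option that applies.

A, C

(A) transitive: R is closed under composition.
(B) not euclidean: 1 R 2 and 1 R 1 but not 2 R 1.
(C) serial: every world has an R-successor.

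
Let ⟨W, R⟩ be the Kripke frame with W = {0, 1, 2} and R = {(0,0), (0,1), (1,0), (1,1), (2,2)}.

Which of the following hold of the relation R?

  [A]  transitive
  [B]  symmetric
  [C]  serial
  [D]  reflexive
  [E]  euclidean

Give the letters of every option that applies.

(A) transitive: R is closed under composition.
(B) symmetric: every R-edge is matched by its reverse.
(C) serial: every world has an R-successor.
(D) reflexive: each world relates to itself.
(E) euclidean: any two R-successors of the same world are R-related.

A, B, C, D, E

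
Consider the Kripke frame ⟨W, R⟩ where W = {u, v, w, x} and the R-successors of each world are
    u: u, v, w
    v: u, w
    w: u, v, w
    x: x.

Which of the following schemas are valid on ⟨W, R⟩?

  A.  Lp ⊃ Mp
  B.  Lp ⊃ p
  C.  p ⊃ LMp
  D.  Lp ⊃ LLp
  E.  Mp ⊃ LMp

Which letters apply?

R is not reflexive: not v R v.
R is symmetric: every R-edge is matched by its reverse.
R is not transitive: v R u and u R v but not v R v.
R is not euclidean: u R v and u R v but not v R v.
R is serial: every world has an R-successor.
(A) axiom D: valid iff R is serial. R is serial — valid.
(B) Lp ⊃ p is axiom T; it is valid on a frame exactly when R is reflexive. R is not reflexive, so not valid.
(C) axiom B: valid iff R is symmetric. R is symmetric — valid.
(D) Lp ⊃ LLp is axiom 4; it is valid on a frame exactly when R is transitive. R is not transitive, so not valid.
(E) axiom 5: valid iff R is euclidean. R is not euclidean — not valid.

A, C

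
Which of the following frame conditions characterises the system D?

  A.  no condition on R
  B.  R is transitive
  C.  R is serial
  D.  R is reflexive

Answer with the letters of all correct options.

(A) this class determines K, not D.
(B) this class determines K4, not D.
(C) D is sound and complete for exactly this class.
(D) this class determines T (= KT), not D.

C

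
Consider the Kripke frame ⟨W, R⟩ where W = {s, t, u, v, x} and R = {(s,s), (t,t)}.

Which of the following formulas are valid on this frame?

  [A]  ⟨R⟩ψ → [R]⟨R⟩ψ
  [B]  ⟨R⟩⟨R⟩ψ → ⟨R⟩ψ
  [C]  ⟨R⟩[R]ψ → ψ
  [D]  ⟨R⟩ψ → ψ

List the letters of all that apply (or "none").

A, B, C, D

R is symmetric: every R-edge is matched by its reverse.
R is transitive: R is closed under composition.
R is euclidean: any two R-successors of the same world are R-related.
R is a subset of the identity: every R-edge is a self-loop.
(A) ⟨R⟩ψ → [R]⟨R⟩ψ is axiom 5, which corresponds to the euclidean property. R is euclidean — valid.
(B) ⟨R⟩⟨R⟩ψ → ⟨R⟩ψ (the dual of axiom 4) characterises the transitive frames. R is transitive — valid.
(C) ⟨R⟩[R]ψ → ψ (the dual of axiom B) characterises the symmetric frames. R is symmetric — valid.
(D) ⟨R⟩ψ → ψ is the converse of T; it holds exactly when R ⊆ identity. Here R ⊆ identity — valid.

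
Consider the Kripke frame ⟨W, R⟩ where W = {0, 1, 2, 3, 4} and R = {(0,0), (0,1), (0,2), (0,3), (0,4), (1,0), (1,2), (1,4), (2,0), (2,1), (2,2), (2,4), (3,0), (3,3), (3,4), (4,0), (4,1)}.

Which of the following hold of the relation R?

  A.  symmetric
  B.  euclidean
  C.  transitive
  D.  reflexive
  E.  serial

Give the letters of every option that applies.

E

(A) not symmetric: 2 R 4 but not 4 R 2.
(B) not euclidean: 0 R 1 and 0 R 3 but not 1 R 3.
(C) not transitive: 1 R 0 and 0 R 1 but not 1 R 1.
(D) not reflexive: not 1 R 1.
(E) serial: every world has an R-successor.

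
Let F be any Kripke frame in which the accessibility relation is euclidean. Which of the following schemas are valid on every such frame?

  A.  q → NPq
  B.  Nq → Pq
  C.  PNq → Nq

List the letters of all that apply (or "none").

(A) axiom B: valid iff R is symmetric. Such an R need not be symmetric — not valid.
(B) Nq → Pq is axiom D, which corresponds to seriality. Such an R need not be serial — not valid.
(C) PNq → Nq is the dual of axiom 5, which corresponds to the euclidean property. Every such R is euclidean — valid.

C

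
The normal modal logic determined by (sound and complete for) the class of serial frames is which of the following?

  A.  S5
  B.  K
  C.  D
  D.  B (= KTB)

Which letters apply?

C

(A) S5 is determined by the class of reflexive, symmetric, and transitive frames.
(B) K is determined by the class of arbitrary frames.
(C) D is determined by exactly this class.
(D) B (= KTB) is determined by the class of reflexive and symmetric frames.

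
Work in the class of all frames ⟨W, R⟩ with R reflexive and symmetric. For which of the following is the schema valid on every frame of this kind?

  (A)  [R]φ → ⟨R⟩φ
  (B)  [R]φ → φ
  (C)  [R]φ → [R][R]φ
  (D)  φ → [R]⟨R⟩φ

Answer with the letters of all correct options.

A, B, D

Reflexive relations are serial.
(A) [R]φ → ⟨R⟩φ (axiom D) characterises the serial frames. Every such R is serial — valid.
(B) [R]φ → φ (axiom T) characterises the reflexive frames. Every such R is reflexive — valid.
(C) [R]φ → [R][R]φ (axiom 4) characterises the transitive frames. Such an R need not be transitive — not valid.
(D) φ → [R]⟨R⟩φ is axiom B, which corresponds to symmetry. Every such R is symmetric — valid.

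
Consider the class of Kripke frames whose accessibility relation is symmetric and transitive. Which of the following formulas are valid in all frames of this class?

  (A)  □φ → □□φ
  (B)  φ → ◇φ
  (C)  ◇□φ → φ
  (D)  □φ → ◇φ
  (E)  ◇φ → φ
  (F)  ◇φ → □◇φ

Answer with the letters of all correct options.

A, C, F

A symmetric transitive relation is euclidean (uRv and uRw give vRu by symmetry, then vRw by transitivity).
(A) □φ → □□φ (axiom 4) characterises the transitive frames. Every such R is transitive — valid.
(B) φ → ◇φ is the dual of axiom T, which corresponds to reflexivity. Such an R need not be reflexive — not valid.
(C) the dual of axiom B: valid iff R is symmetric. Every such R is symmetric — valid.
(D) □φ → ◇φ (axiom D) characterises the serial frames. Such an R need not be serial — not valid.
(E) ◇φ → φ is valid only on frames where every R-edge is a self-loop. Such an R need not be a subset of the identity — not valid.
(F) ◇φ → □◇φ (axiom 5) characterises the euclidean frames. Every such R is euclidean — valid.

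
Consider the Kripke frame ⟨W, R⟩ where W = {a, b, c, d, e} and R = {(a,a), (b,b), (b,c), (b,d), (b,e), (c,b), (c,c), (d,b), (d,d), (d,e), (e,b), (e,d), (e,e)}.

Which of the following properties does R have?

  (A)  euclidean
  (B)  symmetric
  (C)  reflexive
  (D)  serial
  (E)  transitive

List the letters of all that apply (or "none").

B, C, D

(A) not euclidean: b R c and b R d but not c R d.
(B) symmetric: every R-edge is matched by its reverse.
(C) reflexive: each world relates to itself.
(D) serial: every world has an R-successor.
(E) not transitive: c R b and b R d but not c R d.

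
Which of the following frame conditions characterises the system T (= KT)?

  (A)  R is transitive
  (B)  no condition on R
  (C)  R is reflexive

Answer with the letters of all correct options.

C

(A) this class determines K4, not T (= KT).
(B) this class determines K, not T (= KT).
(C) T (= KT) is sound and complete for exactly this class.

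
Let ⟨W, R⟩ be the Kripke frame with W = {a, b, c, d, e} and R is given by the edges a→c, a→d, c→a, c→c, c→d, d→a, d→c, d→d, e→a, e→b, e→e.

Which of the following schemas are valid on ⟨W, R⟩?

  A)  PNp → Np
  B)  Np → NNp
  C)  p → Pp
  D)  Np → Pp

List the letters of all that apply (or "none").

none

R is not reflexive: not a R a.
R is not transitive: a R c and c R a but not a R a.
R is not euclidean: e R a and e R b but not a R b.
R is not serial: b has no R-successor.
(A) PNp → Np is the dual of axiom 5, which corresponds to the euclidean property. R is not euclidean — not valid.
(B) Np → NNp is axiom 4, which corresponds to transitivity. R is not transitive — not valid.
(C) p → Pp is the dual of axiom T; it is valid on a frame exactly when R is reflexive. R is not reflexive, so not valid.
(D) Np → Pp is axiom D; it is valid on a frame exactly when R is serial. R is not serial, so not valid.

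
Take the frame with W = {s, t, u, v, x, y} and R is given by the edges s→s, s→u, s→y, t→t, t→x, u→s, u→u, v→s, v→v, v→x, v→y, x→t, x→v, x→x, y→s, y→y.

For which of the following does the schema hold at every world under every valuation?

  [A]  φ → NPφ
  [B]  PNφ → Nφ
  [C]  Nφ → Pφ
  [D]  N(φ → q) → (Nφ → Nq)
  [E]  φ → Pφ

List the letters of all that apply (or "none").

C, D, E

R is reflexive: each world relates to itself.
R is not symmetric: v R s but not s R v.
R is not euclidean: s R u and s R y but not u R y.
R is serial: every world has an R-successor.
(A) φ → NPφ is axiom B, which corresponds to symmetry. R is not symmetric — not valid.
(B) PNφ → Nφ (the dual of axiom 5) characterises the euclidean frames. R is not euclidean — not valid.
(C) axiom D: valid iff R is serial. R is serial — valid.
(D) N(φ → q) → (Nφ → Nq) is axiom K, valid on every Kripke frame — valid.
(E) φ → Pφ is the dual of axiom T; it is valid on a frame exactly when R is reflexive. R is reflexive, so valid.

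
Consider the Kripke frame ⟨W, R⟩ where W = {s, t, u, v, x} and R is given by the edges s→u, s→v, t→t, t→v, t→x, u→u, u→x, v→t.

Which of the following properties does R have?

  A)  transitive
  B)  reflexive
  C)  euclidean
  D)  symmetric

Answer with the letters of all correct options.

none

(A) not transitive: s R u and u R x but not s R x.
(B) not reflexive: not s R s.
(C) not euclidean: s R u and s R v but not u R v.
(D) not symmetric: s R u but not u R s.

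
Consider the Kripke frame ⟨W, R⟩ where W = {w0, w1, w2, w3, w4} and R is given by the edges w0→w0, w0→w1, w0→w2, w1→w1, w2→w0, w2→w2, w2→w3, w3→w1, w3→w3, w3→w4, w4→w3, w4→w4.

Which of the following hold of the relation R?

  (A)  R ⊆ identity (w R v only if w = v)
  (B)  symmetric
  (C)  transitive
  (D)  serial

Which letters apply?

(A) not ⊆ identity: w0 R w1 with w0 ≠ w1.
(B) not symmetric: w0 R w1 but not w1 R w0.
(C) not transitive: w0 R w2 and w2 R w3 but not w0 R w3.
(D) serial: every world has an R-successor.

D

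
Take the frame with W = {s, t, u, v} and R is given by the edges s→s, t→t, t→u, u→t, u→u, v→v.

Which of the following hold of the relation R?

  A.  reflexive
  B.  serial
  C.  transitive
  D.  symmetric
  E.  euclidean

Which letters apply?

(A) reflexive: each world relates to itself.
(B) serial: every world has an R-successor.
(C) transitive: R is closed under composition.
(D) symmetric: every R-edge is matched by its reverse.
(E) euclidean: any two R-successors of the same world are R-related.

A, B, C, D, E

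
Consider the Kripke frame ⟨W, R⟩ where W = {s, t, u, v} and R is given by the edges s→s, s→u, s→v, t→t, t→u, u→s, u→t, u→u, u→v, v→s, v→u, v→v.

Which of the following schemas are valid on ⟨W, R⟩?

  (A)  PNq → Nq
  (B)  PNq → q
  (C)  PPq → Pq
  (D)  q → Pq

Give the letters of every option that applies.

B, D

R is reflexive: each world relates to itself.
R is symmetric: every R-edge is matched by its reverse.
R is not transitive: s R u and u R t but not s R t.
R is not euclidean: u R s and u R t but not s R t.
(A) PNq → Nq is the dual of axiom 5, which corresponds to the euclidean property. R is not euclidean — not valid.
(B) PNq → q is the dual of axiom B, which corresponds to symmetry. R is symmetric — valid.
(C) PPq → Pq is the dual of axiom 4; it is valid on a frame exactly when R is transitive. R is not transitive, so not valid.
(D) q → Pq is the dual of axiom T, which corresponds to reflexivity. R is reflexive — valid.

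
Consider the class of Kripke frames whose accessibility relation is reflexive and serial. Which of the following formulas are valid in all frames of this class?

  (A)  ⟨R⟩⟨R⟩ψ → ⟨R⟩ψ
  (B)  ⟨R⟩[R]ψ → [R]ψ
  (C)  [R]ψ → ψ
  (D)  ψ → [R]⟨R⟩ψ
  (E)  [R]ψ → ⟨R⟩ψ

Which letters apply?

(A) ⟨R⟩⟨R⟩ψ → ⟨R⟩ψ (the dual of axiom 4) characterises the transitive frames. Such an R need not be transitive — not valid.
(B) ⟨R⟩[R]ψ → [R]ψ is the dual of axiom 5, which corresponds to the euclidean property. Such an R need not be euclidean — not valid.
(C) [R]ψ → ψ is axiom T; it is valid on a frame exactly when R is reflexive. Every such R is reflexive, so valid.
(D) ψ → [R]⟨R⟩ψ (axiom B) characterises the symmetric frames. Such an R need not be symmetric — not valid.
(E) [R]ψ → ⟨R⟩ψ (axiom D) characterises the serial frames. Every such R is serial — valid.

C, E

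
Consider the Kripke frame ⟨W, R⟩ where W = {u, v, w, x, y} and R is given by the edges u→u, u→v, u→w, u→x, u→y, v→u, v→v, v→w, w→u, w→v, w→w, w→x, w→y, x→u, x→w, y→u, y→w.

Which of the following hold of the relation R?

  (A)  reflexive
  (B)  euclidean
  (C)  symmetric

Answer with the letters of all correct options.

C

(A) not reflexive: not x R x.
(B) not euclidean: u R v and u R x but not v R x.
(C) symmetric: every R-edge is matched by its reverse.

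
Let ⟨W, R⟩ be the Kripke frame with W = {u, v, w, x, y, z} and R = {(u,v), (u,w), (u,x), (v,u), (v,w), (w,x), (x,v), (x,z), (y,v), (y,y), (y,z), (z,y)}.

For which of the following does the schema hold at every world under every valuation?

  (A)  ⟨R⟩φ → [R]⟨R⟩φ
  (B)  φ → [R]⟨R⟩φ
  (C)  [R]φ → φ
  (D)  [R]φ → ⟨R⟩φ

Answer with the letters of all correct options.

R is not reflexive: not u R u.
R is not symmetric: u R w but not w R u.
R is not euclidean: u R v and u R x but not v R x.
R is serial: every world has an R-successor.
(A) ⟨R⟩φ → [R]⟨R⟩φ is axiom 5; it is valid on a frame exactly when R is euclidean. R is not euclidean, so not valid.
(B) φ → [R]⟨R⟩φ (axiom B) characterises the symmetric frames. R is not symmetric — not valid.
(C) [R]φ → φ is axiom T; it is valid on a frame exactly when R is reflexive. R is not reflexive, so not valid.
(D) [R]φ → ⟨R⟩φ is axiom D; it is valid on a frame exactly when R is serial. R is serial, so valid.

D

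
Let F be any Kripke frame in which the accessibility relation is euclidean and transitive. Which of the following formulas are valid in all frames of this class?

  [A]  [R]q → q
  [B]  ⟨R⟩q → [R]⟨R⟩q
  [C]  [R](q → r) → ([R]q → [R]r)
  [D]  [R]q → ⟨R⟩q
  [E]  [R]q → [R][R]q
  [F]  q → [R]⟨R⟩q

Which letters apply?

B, C, E

(A) [R]q → q (axiom T) characterises the reflexive frames. Such an R need not be reflexive — not valid.
(B) ⟨R⟩q → [R]⟨R⟩q (axiom 5) characterises the euclidean frames. Every such R is euclidean — valid.
(C) this is just K, valid on every normal frame.
(D) [R]q → ⟨R⟩q is axiom D; it is valid on a frame exactly when R is serial. Such an R need not be serial, so not valid.
(E) [R]q → [R][R]q is axiom 4, which corresponds to transitivity. Every such R is transitive — valid.
(F) axiom B: valid iff R is symmetric. Such an R need not be symmetric — not valid.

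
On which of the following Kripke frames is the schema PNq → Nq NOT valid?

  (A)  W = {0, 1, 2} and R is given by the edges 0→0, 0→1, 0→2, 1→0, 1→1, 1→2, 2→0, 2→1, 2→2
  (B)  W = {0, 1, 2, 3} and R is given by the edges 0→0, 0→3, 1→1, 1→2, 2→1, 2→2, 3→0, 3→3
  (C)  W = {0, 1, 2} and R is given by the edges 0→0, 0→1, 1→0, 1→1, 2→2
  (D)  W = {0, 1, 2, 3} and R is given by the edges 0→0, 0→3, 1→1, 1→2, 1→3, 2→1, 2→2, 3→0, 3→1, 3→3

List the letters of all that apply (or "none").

The schema PNq → Nq is the dual of axiom 5; it is valid on a frame iff R is euclidean.
(A) R is euclidean (any two R-successors of the same world are R-related), so the schema is valid here.
(B) R is euclidean (any two R-successors of the same world are R-related), so the schema is valid here.
(C) R is euclidean (any two R-successors of the same world are R-related), so the schema is valid here.
(D) R is not euclidean (1 R 2 and 1 R 3 but not 2 R 3), so the schema fails here.

D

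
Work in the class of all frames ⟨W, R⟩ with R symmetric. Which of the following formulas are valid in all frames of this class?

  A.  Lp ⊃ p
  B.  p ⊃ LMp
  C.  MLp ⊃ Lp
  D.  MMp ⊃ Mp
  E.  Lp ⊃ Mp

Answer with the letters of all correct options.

(A) axiom T: valid iff R is reflexive. Such an R need not be reflexive — not valid.
(B) axiom B: valid iff R is symmetric. Every such R is symmetric — valid.
(C) MLp ⊃ Lp is the dual of axiom 5; it is valid on a frame exactly when R is euclidean. Such an R need not be euclidean, so not valid.
(D) MMp ⊃ Mp is the dual of axiom 4; it is valid on a frame exactly when R is transitive. Such an R need not be transitive, so not valid.
(E) Lp ⊃ Mp (axiom D) characterises the serial frames. Such an R need not be serial — not valid.

B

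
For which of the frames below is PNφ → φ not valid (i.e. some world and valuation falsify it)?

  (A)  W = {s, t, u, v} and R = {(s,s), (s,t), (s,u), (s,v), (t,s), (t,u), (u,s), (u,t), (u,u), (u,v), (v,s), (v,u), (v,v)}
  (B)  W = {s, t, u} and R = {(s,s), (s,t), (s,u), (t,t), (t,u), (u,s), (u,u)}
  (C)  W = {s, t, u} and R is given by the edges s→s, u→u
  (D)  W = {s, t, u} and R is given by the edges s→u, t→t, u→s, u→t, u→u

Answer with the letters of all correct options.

B, D

The schema PNφ → φ is the dual of axiom B; it is valid on a frame iff R is symmetric.
(A) R is symmetric (every R-edge is matched by its reverse), so the schema is valid here.
(B) R is not symmetric (s R t but not t R s), so the schema fails here.
(C) R is symmetric (every R-edge is matched by its reverse), so the schema is valid here.
(D) R is not symmetric (u R t but not t R u), so the schema fails here.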